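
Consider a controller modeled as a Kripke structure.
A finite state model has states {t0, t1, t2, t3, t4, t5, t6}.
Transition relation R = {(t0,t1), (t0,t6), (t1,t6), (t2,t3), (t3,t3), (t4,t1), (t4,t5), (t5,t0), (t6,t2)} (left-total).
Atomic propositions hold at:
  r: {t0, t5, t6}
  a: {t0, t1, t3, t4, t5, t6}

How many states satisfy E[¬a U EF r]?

5

Sat(¬a) = {t2}
EF r: least fixpoint, start Z0 = {t0, t5, t6}, add states with some successor in Z. Z1 = {t0, t1, t4, t5, t6}; fixed.
Sat(EF r) = {t0, t1, t4, t5, t6}
E[¬a U EF r]: least fixpoint, start Z0 = Sat(EF r) = {t0, t1, t4, t5, t6}, add states in Sat(¬a) with some successor in Z. Already a fixed point.
Sat(E[¬a U EF r]) = {t0, t1, t4, t5, t6}
|Sat(E[¬a U EF r])| = |{t0, t1, t4, t5, t6}| = 5.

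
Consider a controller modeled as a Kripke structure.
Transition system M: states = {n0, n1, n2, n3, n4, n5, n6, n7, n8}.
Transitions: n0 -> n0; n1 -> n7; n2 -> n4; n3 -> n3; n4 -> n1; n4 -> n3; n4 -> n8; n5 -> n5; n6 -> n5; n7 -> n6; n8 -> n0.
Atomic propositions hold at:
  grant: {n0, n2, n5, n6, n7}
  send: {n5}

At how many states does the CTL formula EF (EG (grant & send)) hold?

Sat(grant & send) = {n5}
EG (grant & send): greatest fixpoint, start Z0 = {n5}, keep only states in Sat with some successor in Z. Already a fixed point.
Sat(EG (grant & send)) = {n5}
EF (EG (grant & send)): least fixpoint, start Z0 = {n5}, add states with some successor in Z. Z1 = {n5, n6}; Z2 = {n5, n6, n7}; Z3 = {n1, n5, n6, n7}; Z4 = {n1, n4, n5, n6, n7}; Z5 = {n1, n2, n4, n5, n6, n7}; fixed.
Sat(EF (EG (grant & send))) = {n1, n2, n4, n5, n6, n7}
|Sat(EF (EG (grant & send)))| = |{n1, n2, n4, n5, n6, n7}| = 6.

6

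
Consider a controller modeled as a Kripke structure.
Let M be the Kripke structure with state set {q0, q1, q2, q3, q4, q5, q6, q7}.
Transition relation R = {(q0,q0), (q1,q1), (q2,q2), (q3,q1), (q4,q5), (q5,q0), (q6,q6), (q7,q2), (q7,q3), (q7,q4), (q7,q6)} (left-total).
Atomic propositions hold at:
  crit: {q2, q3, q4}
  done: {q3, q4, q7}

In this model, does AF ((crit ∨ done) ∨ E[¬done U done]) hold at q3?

Yes

Sat(crit ∨ done) = {q2, q3, q4, q7}
Sat(¬done) = {q0, q1, q2, q5, q6}
E[¬done U done]: least fixpoint, start Z0 = Sat(done) = {q3, q4, q7}, add states in Sat(¬done) with some successor in Z. Already a fixed point.
Sat(E[¬done U done]) = {q3, q4, q7}
Sat((crit ∨ done) ∨ E[¬done U done]) = {q2, q3, q4, q7}
AF ((crit ∨ done) ∨ E[¬done U done]): least fixpoint, start Z0 = {q2, q3, q4, q7}, add states with every successor in Z. Already a fixed point.
Sat(AF ((crit ∨ done) ∨ E[¬done U done])) = {q2, q3, q4, q7}
q3 ∈ Sat(AF ((crit ∨ done) ∨ E[¬done U done])) = {q2, q3, q4, q7}, so the formula holds at q3.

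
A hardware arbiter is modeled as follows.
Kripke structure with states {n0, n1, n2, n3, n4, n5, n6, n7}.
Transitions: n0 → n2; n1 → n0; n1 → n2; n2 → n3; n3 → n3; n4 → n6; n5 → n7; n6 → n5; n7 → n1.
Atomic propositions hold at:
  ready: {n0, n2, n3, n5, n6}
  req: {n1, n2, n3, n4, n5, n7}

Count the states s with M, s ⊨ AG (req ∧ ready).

2

Sat(req ∧ ready) = {n2, n3, n5}
AG (req ∧ ready): greatest fixpoint, start Z0 = {n2, n3, n5}, keep only states in Sat with every successor in Z. Z1 = {n2, n3}; fixed.
Sat(AG (req ∧ ready)) = {n2, n3}
|Sat(AG (req ∧ ready))| = |{n2, n3}| = 2.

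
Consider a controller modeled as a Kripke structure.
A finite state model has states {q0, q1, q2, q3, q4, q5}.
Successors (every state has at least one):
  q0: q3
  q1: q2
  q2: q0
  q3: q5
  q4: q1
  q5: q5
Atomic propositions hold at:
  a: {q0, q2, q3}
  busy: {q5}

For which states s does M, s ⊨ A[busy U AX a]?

{q0, q1, q2}

Sat(AX a) = {s : every successor in {q0, q2, q3}} = {q0, q1, q2}
A[busy U AX a]: least fixpoint, start Z0 = Sat(AX a) = {q0, q1, q2}, add states in Sat(busy) with every successor in Z. Already a fixed point.
Sat(A[busy U AX a]) = {q0, q1, q2}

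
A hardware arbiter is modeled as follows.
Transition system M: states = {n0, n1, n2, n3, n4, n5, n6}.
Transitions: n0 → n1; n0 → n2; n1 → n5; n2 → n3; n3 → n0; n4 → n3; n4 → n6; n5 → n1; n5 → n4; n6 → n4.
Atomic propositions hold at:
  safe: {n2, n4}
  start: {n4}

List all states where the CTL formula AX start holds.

{n6}

Sat(AX start) = {s : every successor in {n4}} = {n6}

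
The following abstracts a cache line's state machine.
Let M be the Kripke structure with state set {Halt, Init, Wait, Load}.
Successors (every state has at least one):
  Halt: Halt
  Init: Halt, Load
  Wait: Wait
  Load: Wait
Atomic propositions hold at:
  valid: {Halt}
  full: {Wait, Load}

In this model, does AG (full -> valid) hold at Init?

No

Sat(full -> valid) = {Halt, Init}
AG (full -> valid): greatest fixpoint, start Z0 = {Halt, Init}, keep only states in Sat with every successor in Z. Z1 = {Halt}; fixed.
Sat(AG (full -> valid)) = {Halt}
Init ∉ Sat(AG (full -> valid)) = {Halt}, so the formula does not hold at Init.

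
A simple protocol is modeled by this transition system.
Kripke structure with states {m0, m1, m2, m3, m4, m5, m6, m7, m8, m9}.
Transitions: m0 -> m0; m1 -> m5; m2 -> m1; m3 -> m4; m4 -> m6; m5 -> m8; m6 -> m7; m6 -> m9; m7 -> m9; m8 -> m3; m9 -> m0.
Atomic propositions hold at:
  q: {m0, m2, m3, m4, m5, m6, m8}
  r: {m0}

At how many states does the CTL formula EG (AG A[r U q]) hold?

1

A[r U q]: least fixpoint, start Z0 = Sat(q) = {m0, m2, m3, m4, m5, m6, m8}, add states in Sat(r) with every successor in Z. Already a fixed point.
Sat(A[r U q]) = {m0, m2, m3, m4, m5, m6, m8}
AG A[r U q]: greatest fixpoint, start Z0 = {m0, m2, m3, m4, m5, m6, m8}, keep only states in Sat with every successor in Z. Z1 = {m0, m3, m4, m5, m8}; Z2 = {m0, m3, m5, m8}; Z3 = {m0, m5, m8}; Z4 = {m0, m5}; Z5 = {m0}; fixed.
Sat(AG A[r U q]) = {m0}
EG (AG A[r U q]): greatest fixpoint, start Z0 = {m0}, keep only states in Sat with some successor in Z. Already a fixed point.
Sat(EG (AG A[r U q])) = {m0}
|Sat(EG (AG A[r U q]))| = |{m0}| = 1.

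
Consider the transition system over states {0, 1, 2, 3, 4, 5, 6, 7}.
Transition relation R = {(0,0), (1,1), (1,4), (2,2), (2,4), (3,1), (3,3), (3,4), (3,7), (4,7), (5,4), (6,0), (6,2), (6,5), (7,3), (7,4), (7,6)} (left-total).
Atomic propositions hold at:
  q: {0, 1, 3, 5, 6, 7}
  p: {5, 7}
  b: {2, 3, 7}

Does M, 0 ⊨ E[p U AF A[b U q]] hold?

Yes

A[b U q]: least fixpoint, start Z0 = Sat(q) = {0, 1, 3, 5, 6, 7}, add states in Sat(b) with every successor in Z. Already a fixed point.
Sat(A[b U q]) = {0, 1, 3, 5, 6, 7}
AF A[b U q]: least fixpoint, start Z0 = {0, 1, 3, 5, 6, 7}, add states with every successor in Z. Z1 = {0, 1, 3, 4, 5, 6, 7}; fixed.
Sat(AF A[b U q]) = {0, 1, 3, 4, 5, 6, 7}
E[p U AF A[b U q]]: least fixpoint, start Z0 = Sat(AF A[b U q]) = {0, 1, 3, 4, 5, 6, 7}, add states in Sat(p) with some successor in Z. Already a fixed point.
Sat(E[p U AF A[b U q]]) = {0, 1, 3, 4, 5, 6, 7}
0 ∈ Sat(E[p U AF A[b U q]]) = {0, 1, 3, 4, 5, 6, 7}, so the formula holds at 0.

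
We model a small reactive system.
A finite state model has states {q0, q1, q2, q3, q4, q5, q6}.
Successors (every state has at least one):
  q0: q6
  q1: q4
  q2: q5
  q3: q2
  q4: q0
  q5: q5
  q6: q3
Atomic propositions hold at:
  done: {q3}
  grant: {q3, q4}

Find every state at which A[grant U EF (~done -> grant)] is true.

{q0, q1, q3, q4, q6}

Sat(~done) = {q0, q1, q2, q4, q5, q6}
Sat(~done -> grant) = {q3, q4}
EF (~done -> grant): least fixpoint, start Z0 = {q3, q4}, add states with some successor in Z. Z1 = {q1, q3, q4, q6}; Z2 = {q0, q1, q3, q4, q6}; fixed.
Sat(EF (~done -> grant)) = {q0, q1, q3, q4, q6}
A[grant U EF (~done -> grant)]: least fixpoint, start Z0 = Sat(EF (~done -> grant)) = {q0, q1, q3, q4, q6}, add states in Sat(grant) with every successor in Z. Already a fixed point.
Sat(A[grant U EF (~done -> grant)]) = {q0, q1, q3, q4, q6}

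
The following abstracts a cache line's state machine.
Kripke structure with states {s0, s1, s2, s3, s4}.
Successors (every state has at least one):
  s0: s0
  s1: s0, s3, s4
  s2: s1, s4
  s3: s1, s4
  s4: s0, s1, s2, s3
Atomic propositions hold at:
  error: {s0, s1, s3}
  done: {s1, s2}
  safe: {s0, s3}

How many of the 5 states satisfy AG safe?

AG safe: greatest fixpoint, start Z0 = {s0, s3}, keep only states in Sat with every successor in Z. Z1 = {s0}; fixed.
Sat(AG safe) = {s0}
|Sat(AG safe)| = |{s0}| = 1.

1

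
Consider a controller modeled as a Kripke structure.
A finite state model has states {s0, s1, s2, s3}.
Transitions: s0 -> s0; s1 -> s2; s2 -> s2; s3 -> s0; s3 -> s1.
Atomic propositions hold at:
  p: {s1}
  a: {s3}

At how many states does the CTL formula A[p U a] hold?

1

A[p U a]: least fixpoint, start Z0 = Sat(a) = {s3}, add states in Sat(p) with every successor in Z. Already a fixed point.
Sat(A[p U a]) = {s3}
|Sat(A[p U a])| = |{s3}| = 1.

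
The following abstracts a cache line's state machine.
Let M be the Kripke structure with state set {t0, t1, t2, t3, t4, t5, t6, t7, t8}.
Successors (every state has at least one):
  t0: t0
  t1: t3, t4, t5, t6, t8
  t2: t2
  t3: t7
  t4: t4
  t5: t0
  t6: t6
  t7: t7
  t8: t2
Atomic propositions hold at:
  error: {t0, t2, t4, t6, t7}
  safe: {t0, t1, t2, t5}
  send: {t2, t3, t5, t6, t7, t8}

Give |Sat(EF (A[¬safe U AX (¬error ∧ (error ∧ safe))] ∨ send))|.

Sat(¬safe) = {t3, t4, t6, t7, t8}
Sat(¬error) = {t1, t3, t5, t8}
Sat(error ∧ safe) = {t0, t2}
Sat(¬error ∧ (error ∧ safe)) = ∅
Sat(AX (¬error ∧ (error ∧ safe))) = {s : every successor in ∅} = ∅
A[¬safe U AX (¬error ∧ (error ∧ safe))]: least fixpoint, start Z0 = Sat(AX (¬error ∧ (error ∧ safe))) = ∅, add states in Sat(¬safe) with every successor in Z. Already a fixed point.
Sat(A[¬safe U AX (¬error ∧ (error ∧ safe))]) = ∅
Sat(A[¬safe U AX (¬error ∧ (error ∧ safe))] ∨ send) = {t2, t3, t5, t6, t7, t8}
EF (A[¬safe U AX (¬error ∧ (error ∧ safe))] ∨ send): least fixpoint, start Z0 = {t2, t3, t5, t6, t7, t8}, add states with some successor in Z. Z1 = {t1, t2, t3, t5, t6, t7, t8}; fixed.
Sat(EF (A[¬safe U AX (¬error ∧ (error ∧ safe))] ∨ send)) = {t1, t2, t3, t5, t6, t7, t8}
|Sat(EF (A[¬safe U AX (¬error ∧ (error ∧ safe))] ∨ send))| = |{t1, t2, t3, t5, t6, t7, t8}| = 7.

7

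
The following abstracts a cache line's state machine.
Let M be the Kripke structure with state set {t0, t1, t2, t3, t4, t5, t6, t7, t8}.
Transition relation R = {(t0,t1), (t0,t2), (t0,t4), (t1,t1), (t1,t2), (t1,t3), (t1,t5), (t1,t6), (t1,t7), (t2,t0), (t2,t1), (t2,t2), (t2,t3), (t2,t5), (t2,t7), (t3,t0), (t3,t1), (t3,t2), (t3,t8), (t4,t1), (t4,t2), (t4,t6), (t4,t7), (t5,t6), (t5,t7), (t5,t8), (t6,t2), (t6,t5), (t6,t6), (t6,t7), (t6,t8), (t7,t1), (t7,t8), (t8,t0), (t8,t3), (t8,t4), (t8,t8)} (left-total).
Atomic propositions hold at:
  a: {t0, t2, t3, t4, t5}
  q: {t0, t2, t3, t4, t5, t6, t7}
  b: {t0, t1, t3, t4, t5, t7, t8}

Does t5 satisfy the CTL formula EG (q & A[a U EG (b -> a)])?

Yes

Sat(b -> a) = {t0, t2, t3, t4, t5, t6}
EG (b -> a): greatest fixpoint, start Z0 = {t0, t2, t3, t4, t5, t6}, keep only states in Sat with some successor in Z. Already a fixed point.
Sat(EG (b -> a)) = {t0, t2, t3, t4, t5, t6}
A[a U EG (b -> a)]: least fixpoint, start Z0 = Sat(EG (b -> a)) = {t0, t2, t3, t4, t5, t6}, add states in Sat(a) with every successor in Z. Already a fixed point.
Sat(A[a U EG (b -> a)]) = {t0, t2, t3, t4, t5, t6}
Sat(q & A[a U EG (b -> a)]) = {t0, t2, t3, t4, t5, t6}
EG (q & A[a U EG (b -> a)]): greatest fixpoint, start Z0 = {t0, t2, t3, t4, t5, t6}, keep only states in Sat with some successor in Z. Already a fixed point.
Sat(EG (q & A[a U EG (b -> a)])) = {t0, t2, t3, t4, t5, t6}
t5 ∈ Sat(EG (q & A[a U EG (b -> a)])) = {t0, t2, t3, t4, t5, t6}, so the formula holds at t5.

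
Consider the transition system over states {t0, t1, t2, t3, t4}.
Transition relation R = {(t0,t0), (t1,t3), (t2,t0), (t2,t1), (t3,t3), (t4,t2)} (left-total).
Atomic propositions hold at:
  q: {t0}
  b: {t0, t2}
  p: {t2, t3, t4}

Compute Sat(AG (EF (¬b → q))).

Sat(¬b) = {t1, t3, t4}
Sat(¬b → q) = {t0, t2}
EF (¬b → q): least fixpoint, start Z0 = {t0, t2}, add states with some successor in Z. Z1 = {t0, t2, t4}; fixed.
Sat(EF (¬b → q)) = {t0, t2, t4}
AG (EF (¬b → q)): greatest fixpoint, start Z0 = {t0, t2, t4}, keep only states in Sat with every successor in Z. Z1 = {t0, t4}; Z2 = {t0}; fixed.
Sat(AG (EF (¬b → q))) = {t0}

{t0}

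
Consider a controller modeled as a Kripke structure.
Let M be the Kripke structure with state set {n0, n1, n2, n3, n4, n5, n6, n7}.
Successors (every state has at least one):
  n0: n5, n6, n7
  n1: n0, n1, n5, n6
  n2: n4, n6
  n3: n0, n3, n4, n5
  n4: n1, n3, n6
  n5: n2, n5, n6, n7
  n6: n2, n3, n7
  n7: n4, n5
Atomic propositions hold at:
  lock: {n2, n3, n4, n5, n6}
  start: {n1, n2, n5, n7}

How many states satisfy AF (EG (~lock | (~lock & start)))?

Sat(~lock) = {n0, n1, n7}
Sat(~lock & start) = {n1, n7}
Sat(~lock | (~lock & start)) = {n0, n1, n7}
EG (~lock | (~lock & start)): greatest fixpoint, start Z0 = {n0, n1, n7}, keep only states in Sat with some successor in Z. Z1 = {n0, n1}; Z2 = {n1}; fixed.
Sat(EG (~lock | (~lock & start))) = {n1}
AF (EG (~lock | (~lock & start))): least fixpoint, start Z0 = {n1}, add states with every successor in Z. Already a fixed point.
Sat(AF (EG (~lock | (~lock & start)))) = {n1}
|Sat(AF (EG (~lock | (~lock & start))))| = |{n1}| = 1.

1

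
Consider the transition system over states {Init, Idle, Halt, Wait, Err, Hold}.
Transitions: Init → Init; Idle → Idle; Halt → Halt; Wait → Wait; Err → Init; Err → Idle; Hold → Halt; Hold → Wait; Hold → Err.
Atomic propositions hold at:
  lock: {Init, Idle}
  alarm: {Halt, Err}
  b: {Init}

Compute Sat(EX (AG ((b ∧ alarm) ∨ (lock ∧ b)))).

{Init, Err}

Sat(b ∧ alarm) = ∅
Sat(lock ∧ b) = {Init}
Sat((b ∧ alarm) ∨ (lock ∧ b)) = {Init}
AG ((b ∧ alarm) ∨ (lock ∧ b)): greatest fixpoint, start Z0 = {Init}, keep only states in Sat with every successor in Z. Already a fixed point.
Sat(AG ((b ∧ alarm) ∨ (lock ∧ b))) = {Init}
Sat(EX (AG ((b ∧ alarm) ∨ (lock ∧ b)))) = {s : some successor in {Init}} = {Init, Err}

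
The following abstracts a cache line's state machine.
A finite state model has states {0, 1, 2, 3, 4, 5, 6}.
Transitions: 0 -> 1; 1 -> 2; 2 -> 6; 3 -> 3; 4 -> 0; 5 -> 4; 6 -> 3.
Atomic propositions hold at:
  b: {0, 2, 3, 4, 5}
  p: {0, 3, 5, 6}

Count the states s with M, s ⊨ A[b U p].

6

A[b U p]: least fixpoint, start Z0 = Sat(p) = {0, 3, 5, 6}, add states in Sat(b) with every successor in Z. Z1 = {0, 2, 3, 4, 5, 6}; fixed.
Sat(A[b U p]) = {0, 2, 3, 4, 5, 6}
|Sat(A[b U p])| = |{0, 2, 3, 4, 5, 6}| = 6.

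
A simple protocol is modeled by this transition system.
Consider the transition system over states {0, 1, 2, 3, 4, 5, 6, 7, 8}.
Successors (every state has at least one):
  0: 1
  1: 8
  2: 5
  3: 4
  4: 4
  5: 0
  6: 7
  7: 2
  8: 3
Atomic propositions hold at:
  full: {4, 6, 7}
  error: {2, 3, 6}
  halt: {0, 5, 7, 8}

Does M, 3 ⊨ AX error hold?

No

Sat(AX error) = {s : every successor in {2, 3, 6}} = {7, 8}
3 ∉ Sat(AX error) = {7, 8}, so the formula does not hold at 3.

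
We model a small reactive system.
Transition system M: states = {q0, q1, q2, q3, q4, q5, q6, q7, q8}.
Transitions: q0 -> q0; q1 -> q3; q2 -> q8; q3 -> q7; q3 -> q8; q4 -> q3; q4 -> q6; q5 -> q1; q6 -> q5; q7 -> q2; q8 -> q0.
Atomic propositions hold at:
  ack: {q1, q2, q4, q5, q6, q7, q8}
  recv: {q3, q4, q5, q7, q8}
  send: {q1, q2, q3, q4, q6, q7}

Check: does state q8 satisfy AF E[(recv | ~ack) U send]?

No

Sat(~ack) = {q0, q3}
Sat(recv | ~ack) = {q0, q3, q4, q5, q7, q8}
E[(recv | ~ack) U send]: least fixpoint, start Z0 = Sat(send) = {q1, q2, q3, q4, q6, q7}, add states in Sat(recv | ~ack) with some successor in Z. Z1 = {q1, q2, q3, q4, q5, q6, q7}; fixed.
Sat(E[(recv | ~ack) U send]) = {q1, q2, q3, q4, q5, q6, q7}
AF E[(recv | ~ack) U send]: least fixpoint, start Z0 = {q1, q2, q3, q4, q5, q6, q7}, add states with every successor in Z. Already a fixed point.
Sat(AF E[(recv | ~ack) U send]) = {q1, q2, q3, q4, q5, q6, q7}
q8 ∉ Sat(AF E[(recv | ~ack) U send]) = {q1, q2, q3, q4, q5, q6, q7}, so the formula does not hold at q8.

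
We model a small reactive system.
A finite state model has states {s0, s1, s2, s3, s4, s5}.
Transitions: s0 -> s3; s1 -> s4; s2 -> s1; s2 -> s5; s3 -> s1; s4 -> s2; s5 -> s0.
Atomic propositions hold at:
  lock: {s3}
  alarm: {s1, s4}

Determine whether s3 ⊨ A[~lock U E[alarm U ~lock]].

No

Sat(~lock) = {s0, s1, s2, s4, s5}
E[alarm U ~lock]: least fixpoint, start Z0 = Sat(~lock) = {s0, s1, s2, s4, s5}, add states in Sat(alarm) with some successor in Z. Already a fixed point.
Sat(E[alarm U ~lock]) = {s0, s1, s2, s4, s5}
A[~lock U E[alarm U ~lock]]: least fixpoint, start Z0 = Sat(E[alarm U ~lock]) = {s0, s1, s2, s4, s5}, add states in Sat(~lock) with every successor in Z. Already a fixed point.
Sat(A[~lock U E[alarm U ~lock]]) = {s0, s1, s2, s4, s5}
s3 ∉ Sat(A[~lock U E[alarm U ~lock]]) = {s0, s1, s2, s4, s5}, so the formula does not hold at s3.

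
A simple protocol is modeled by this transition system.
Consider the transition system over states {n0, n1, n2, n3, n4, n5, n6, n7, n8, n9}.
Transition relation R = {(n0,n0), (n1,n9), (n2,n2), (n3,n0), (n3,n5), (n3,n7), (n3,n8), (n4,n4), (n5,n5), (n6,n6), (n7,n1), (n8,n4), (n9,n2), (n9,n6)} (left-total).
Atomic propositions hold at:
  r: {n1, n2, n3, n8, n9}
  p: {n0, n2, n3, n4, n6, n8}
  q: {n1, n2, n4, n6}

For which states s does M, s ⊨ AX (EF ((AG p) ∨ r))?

AG p: greatest fixpoint, start Z0 = {n0, n2, n3, n4, n6, n8}, keep only states in Sat with every successor in Z. Z1 = {n0, n2, n4, n6, n8}; fixed.
Sat(AG p) = {n0, n2, n4, n6, n8}
Sat((AG p) ∨ r) = {n0, n1, n2, n3, n4, n6, n8, n9}
EF ((AG p) ∨ r): least fixpoint, start Z0 = {n0, n1, n2, n3, n4, n6, n8, n9}, add states with some successor in Z. Z1 = {n0, n1, n2, n3, n4, n6, n7, n8, n9}; fixed.
Sat(EF ((AG p) ∨ r)) = {n0, n1, n2, n3, n4, n6, n7, n8, n9}
Sat(AX (EF ((AG p) ∨ r))) = {s : every successor in {n0, n1, n2, n3, n4, n6, n7, n8, n9}} = {n0, n1, n2, n4, n6, n7, n8, n9}

{n0, n1, n2, n4, n6, n7, n8, n9}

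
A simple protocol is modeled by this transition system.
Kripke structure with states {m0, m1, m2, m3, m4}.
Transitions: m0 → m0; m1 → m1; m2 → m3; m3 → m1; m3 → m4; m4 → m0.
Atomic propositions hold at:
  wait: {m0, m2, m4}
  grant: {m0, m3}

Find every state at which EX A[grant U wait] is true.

A[grant U wait]: least fixpoint, start Z0 = Sat(wait) = {m0, m2, m4}, add states in Sat(grant) with every successor in Z. Already a fixed point.
Sat(A[grant U wait]) = {m0, m2, m4}
Sat(EX A[grant U wait]) = {s : some successor in {m0, m2, m4}} = {m0, m3, m4}

{m0, m3, m4}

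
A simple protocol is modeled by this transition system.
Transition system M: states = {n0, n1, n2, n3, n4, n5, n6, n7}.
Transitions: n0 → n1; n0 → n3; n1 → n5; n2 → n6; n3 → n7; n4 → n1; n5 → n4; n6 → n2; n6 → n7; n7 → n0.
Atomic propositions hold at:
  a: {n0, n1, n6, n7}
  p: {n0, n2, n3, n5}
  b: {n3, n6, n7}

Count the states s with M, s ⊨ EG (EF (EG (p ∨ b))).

Sat(p ∨ b) = {n0, n2, n3, n5, n6, n7}
EG (p ∨ b): greatest fixpoint, start Z0 = {n0, n2, n3, n5, n6, n7}, keep only states in Sat with some successor in Z. Z1 = {n0, n2, n3, n6, n7}; fixed.
Sat(EG (p ∨ b)) = {n0, n2, n3, n6, n7}
EF (EG (p ∨ b)): least fixpoint, start Z0 = {n0, n2, n3, n6, n7}, add states with some successor in Z. Already a fixed point.
Sat(EF (EG (p ∨ b))) = {n0, n2, n3, n6, n7}
EG (EF (EG (p ∨ b))): greatest fixpoint, start Z0 = {n0, n2, n3, n6, n7}, keep only states in Sat with some successor in Z. Already a fixed point.
Sat(EG (EF (EG (p ∨ b)))) = {n0, n2, n3, n6, n7}
|Sat(EG (EF (EG (p ∨ b))))| = |{n0, n2, n3, n6, n7}| = 5.

5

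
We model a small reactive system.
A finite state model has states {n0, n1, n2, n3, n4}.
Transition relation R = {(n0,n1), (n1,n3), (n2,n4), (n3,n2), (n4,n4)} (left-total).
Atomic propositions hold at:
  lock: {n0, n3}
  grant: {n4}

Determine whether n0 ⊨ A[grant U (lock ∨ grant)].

Yes

Sat(lock ∨ grant) = {n0, n3, n4}
A[grant U (lock ∨ grant)]: least fixpoint, start Z0 = Sat((lock ∨ grant)) = {n0, n3, n4}, add states in Sat(grant) with every successor in Z. Already a fixed point.
Sat(A[grant U (lock ∨ grant)]) = {n0, n3, n4}
n0 ∈ Sat(A[grant U (lock ∨ grant)]) = {n0, n3, n4}, so the formula holds at n0.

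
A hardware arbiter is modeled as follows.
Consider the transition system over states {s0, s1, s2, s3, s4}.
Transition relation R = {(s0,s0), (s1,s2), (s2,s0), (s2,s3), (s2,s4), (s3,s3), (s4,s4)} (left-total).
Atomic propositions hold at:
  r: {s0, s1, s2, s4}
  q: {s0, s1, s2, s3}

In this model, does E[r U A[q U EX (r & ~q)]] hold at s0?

No

Sat(~q) = {s4}
Sat(r & ~q) = {s4}
Sat(EX (r & ~q)) = {s : some successor in {s4}} = {s2, s4}
A[q U EX (r & ~q)]: least fixpoint, start Z0 = Sat(EX (r & ~q)) = {s2, s4}, add states in Sat(q) with every successor in Z. Z1 = {s1, s2, s4}; fixed.
Sat(A[q U EX (r & ~q)]) = {s1, s2, s4}
E[r U A[q U EX (r & ~q)]]: least fixpoint, start Z0 = Sat(A[q U EX (r & ~q)]) = {s1, s2, s4}, add states in Sat(r) with some successor in Z. Already a fixed point.
Sat(E[r U A[q U EX (r & ~q)]]) = {s1, s2, s4}
s0 ∉ Sat(E[r U A[q U EX (r & ~q)]]) = {s1, s2, s4}, so the formula does not hold at s0.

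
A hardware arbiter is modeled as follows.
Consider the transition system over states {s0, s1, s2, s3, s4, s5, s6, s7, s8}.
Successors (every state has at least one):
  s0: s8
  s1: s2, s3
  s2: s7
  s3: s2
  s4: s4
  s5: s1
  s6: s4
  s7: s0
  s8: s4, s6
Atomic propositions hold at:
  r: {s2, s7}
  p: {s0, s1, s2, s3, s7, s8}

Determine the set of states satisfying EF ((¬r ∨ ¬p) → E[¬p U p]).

{s0, s1, s2, s3, s5, s7, s8}

Sat(¬r) = {s0, s1, s3, s4, s5, s6, s8}
Sat(¬p) = {s4, s5, s6}
Sat(¬r ∨ ¬p) = {s0, s1, s3, s4, s5, s6, s8}
E[¬p U p]: least fixpoint, start Z0 = Sat(p) = {s0, s1, s2, s3, s7, s8}, add states in Sat(¬p) with some successor in Z. Z1 = {s0, s1, s2, s3, s5, s7, s8}; fixed.
Sat(E[¬p U p]) = {s0, s1, s2, s3, s5, s7, s8}
Sat((¬r ∨ ¬p) → E[¬p U p]) = {s0, s1, s2, s3, s5, s7, s8}
EF ((¬r ∨ ¬p) → E[¬p U p]): least fixpoint, start Z0 = {s0, s1, s2, s3, s5, s7, s8}, add states with some successor in Z. Already a fixed point.
Sat(EF ((¬r ∨ ¬p) → E[¬p U p])) = {s0, s1, s2, s3, s5, s7, s8}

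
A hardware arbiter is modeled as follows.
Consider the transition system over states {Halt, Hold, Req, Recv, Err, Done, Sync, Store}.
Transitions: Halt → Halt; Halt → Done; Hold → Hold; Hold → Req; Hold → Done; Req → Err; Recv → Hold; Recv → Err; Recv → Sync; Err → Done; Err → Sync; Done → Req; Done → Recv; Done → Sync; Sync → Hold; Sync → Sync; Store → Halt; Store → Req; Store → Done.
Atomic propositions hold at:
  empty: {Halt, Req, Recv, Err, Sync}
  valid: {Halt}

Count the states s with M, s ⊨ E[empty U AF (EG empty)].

7

EG empty: greatest fixpoint, start Z0 = {Halt, Req, Recv, Err, Sync}, keep only states in Sat with some successor in Z. Already a fixed point.
Sat(EG empty) = {Halt, Req, Recv, Err, Sync}
AF (EG empty): least fixpoint, start Z0 = {Halt, Req, Recv, Err, Sync}, add states with every successor in Z. Z1 = {Halt, Req, Recv, Err, Done, Sync}; Z2 = {Halt, Req, Recv, Err, Done, Sync, Store}; fixed.
Sat(AF (EG empty)) = {Halt, Req, Recv, Err, Done, Sync, Store}
E[empty U AF (EG empty)]: least fixpoint, start Z0 = Sat(AF (EG empty)) = {Halt, Req, Recv, Err, Done, Sync, Store}, add states in Sat(empty) with some successor in Z. Already a fixed point.
Sat(E[empty U AF (EG empty)]) = {Halt, Req, Recv, Err, Done, Sync, Store}
|Sat(E[empty U AF (EG empty)])| = |{Halt, Req, Recv, Err, Done, Sync, Store}| = 7.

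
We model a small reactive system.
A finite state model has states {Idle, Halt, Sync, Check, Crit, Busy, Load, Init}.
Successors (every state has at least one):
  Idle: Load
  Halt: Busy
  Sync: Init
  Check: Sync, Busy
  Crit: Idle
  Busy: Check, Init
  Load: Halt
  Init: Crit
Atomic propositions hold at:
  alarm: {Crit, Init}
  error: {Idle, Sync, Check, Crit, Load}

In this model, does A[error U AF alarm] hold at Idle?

AF alarm: least fixpoint, start Z0 = {Crit, Init}, add states with every successor in Z. Z1 = {Sync, Crit, Init}; fixed.
Sat(AF alarm) = {Sync, Crit, Init}
A[error U AF alarm]: least fixpoint, start Z0 = Sat(AF alarm) = {Sync, Crit, Init}, add states in Sat(error) with every successor in Z. Already a fixed point.
Sat(A[error U AF alarm]) = {Sync, Crit, Init}
Idle ∉ Sat(A[error U AF alarm]) = {Sync, Crit, Init}, so the formula does not hold at Idle.

No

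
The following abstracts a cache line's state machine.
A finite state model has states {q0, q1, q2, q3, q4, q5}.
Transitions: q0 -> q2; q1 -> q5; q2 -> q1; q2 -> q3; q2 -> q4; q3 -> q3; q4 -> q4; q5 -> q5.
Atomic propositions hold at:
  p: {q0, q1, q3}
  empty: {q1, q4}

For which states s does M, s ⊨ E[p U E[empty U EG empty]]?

{q4}

EG empty: greatest fixpoint, start Z0 = {q1, q4}, keep only states in Sat with some successor in Z. Z1 = {q4}; fixed.
Sat(EG empty) = {q4}
E[empty U EG empty]: least fixpoint, start Z0 = Sat(EG empty) = {q4}, add states in Sat(empty) with some successor in Z. Already a fixed point.
Sat(E[empty U EG empty]) = {q4}
E[p U E[empty U EG empty]]: least fixpoint, start Z0 = Sat(E[empty U EG empty]) = {q4}, add states in Sat(p) with some successor in Z. Already a fixed point.
Sat(E[p U E[empty U EG empty]]) = {q4}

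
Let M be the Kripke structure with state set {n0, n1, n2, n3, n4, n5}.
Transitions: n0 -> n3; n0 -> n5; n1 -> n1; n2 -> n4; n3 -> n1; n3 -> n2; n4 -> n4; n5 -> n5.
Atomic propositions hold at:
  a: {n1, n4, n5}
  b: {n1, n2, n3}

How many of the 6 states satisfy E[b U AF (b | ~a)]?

Sat(~a) = {n0, n2, n3}
Sat(b | ~a) = {n0, n1, n2, n3}
AF (b | ~a): least fixpoint, start Z0 = {n0, n1, n2, n3}, add states with every successor in Z. Already a fixed point.
Sat(AF (b | ~a)) = {n0, n1, n2, n3}
E[b U AF (b | ~a)]: least fixpoint, start Z0 = Sat(AF (b | ~a)) = {n0, n1, n2, n3}, add states in Sat(b) with some successor in Z. Already a fixed point.
Sat(E[b U AF (b | ~a)]) = {n0, n1, n2, n3}
|Sat(E[b U AF (b | ~a)])| = |{n0, n1, n2, n3}| = 4.

4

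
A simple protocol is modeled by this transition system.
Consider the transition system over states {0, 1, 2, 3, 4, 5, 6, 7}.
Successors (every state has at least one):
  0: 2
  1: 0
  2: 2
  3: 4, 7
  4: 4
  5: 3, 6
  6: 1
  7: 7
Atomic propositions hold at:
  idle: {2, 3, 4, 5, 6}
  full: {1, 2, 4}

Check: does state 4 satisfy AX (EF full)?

EF full: least fixpoint, start Z0 = {1, 2, 4}, add states with some successor in Z. Z1 = {0, 1, 2, 3, 4, 6}; Z2 = {0, 1, 2, 3, 4, 5, 6}; fixed.
Sat(EF full) = {0, 1, 2, 3, 4, 5, 6}
Sat(AX (EF full)) = {s : every successor in {0, 1, 2, 3, 4, 5, 6}} = {0, 1, 2, 4, 5, 6}
4 ∈ Sat(AX (EF full)) = {0, 1, 2, 4, 5, 6}, so the formula holds at 4.

Yes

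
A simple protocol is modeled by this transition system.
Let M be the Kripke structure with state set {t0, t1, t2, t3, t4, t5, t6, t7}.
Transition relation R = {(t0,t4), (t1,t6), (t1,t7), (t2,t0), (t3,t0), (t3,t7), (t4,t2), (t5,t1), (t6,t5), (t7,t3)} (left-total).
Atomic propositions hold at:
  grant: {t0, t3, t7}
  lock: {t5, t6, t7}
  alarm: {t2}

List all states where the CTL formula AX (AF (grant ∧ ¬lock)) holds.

Sat(¬lock) = {t0, t1, t2, t3, t4}
Sat(grant ∧ ¬lock) = {t0, t3}
AF (grant ∧ ¬lock): least fixpoint, start Z0 = {t0, t3}, add states with every successor in Z. Z1 = {t0, t2, t3, t7}; Z2 = {t0, t2, t3, t4, t7}; fixed.
Sat(AF (grant ∧ ¬lock)) = {t0, t2, t3, t4, t7}
Sat(AX (AF (grant ∧ ¬lock))) = {s : every successor in {t0, t2, t3, t4, t7}} = {t0, t2, t3, t4, t7}

{t0, t2, t3, t4, t7}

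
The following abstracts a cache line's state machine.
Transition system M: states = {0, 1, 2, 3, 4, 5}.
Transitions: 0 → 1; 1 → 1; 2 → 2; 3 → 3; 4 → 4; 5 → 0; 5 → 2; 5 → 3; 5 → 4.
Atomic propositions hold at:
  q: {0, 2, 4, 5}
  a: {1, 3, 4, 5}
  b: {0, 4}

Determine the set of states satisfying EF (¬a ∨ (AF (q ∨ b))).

Sat(¬a) = {0, 2}
Sat(q ∨ b) = {0, 2, 4, 5}
AF (q ∨ b): least fixpoint, start Z0 = {0, 2, 4, 5}, add states with every successor in Z. Already a fixed point.
Sat(AF (q ∨ b)) = {0, 2, 4, 5}
Sat(¬a ∨ (AF (q ∨ b))) = {0, 2, 4, 5}
EF (¬a ∨ (AF (q ∨ b))): least fixpoint, start Z0 = {0, 2, 4, 5}, add states with some successor in Z. Already a fixed point.
Sat(EF (¬a ∨ (AF (q ∨ b)))) = {0, 2, 4, 5}

{0, 2, 4, 5}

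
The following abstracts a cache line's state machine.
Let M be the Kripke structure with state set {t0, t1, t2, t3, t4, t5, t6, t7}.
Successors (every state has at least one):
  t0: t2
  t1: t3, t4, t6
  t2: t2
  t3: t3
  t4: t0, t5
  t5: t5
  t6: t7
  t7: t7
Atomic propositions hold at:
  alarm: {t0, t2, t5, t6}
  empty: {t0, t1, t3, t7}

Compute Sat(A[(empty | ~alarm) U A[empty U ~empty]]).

Sat(~alarm) = {t1, t3, t4, t7}
Sat(empty | ~alarm) = {t0, t1, t3, t4, t7}
Sat(~empty) = {t2, t4, t5, t6}
A[empty U ~empty]: least fixpoint, start Z0 = Sat(~empty) = {t2, t4, t5, t6}, add states in Sat(empty) with every successor in Z. Z1 = {t0, t2, t4, t5, t6}; fixed.
Sat(A[empty U ~empty]) = {t0, t2, t4, t5, t6}
A[(empty | ~alarm) U A[empty U ~empty]]: least fixpoint, start Z0 = Sat(A[empty U ~empty]) = {t0, t2, t4, t5, t6}, add states in Sat(empty | ~alarm) with every successor in Z. Already a fixed point.
Sat(A[(empty | ~alarm) U A[empty U ~empty]]) = {t0, t2, t4, t5, t6}

{t0, t2, t4, t5, t6}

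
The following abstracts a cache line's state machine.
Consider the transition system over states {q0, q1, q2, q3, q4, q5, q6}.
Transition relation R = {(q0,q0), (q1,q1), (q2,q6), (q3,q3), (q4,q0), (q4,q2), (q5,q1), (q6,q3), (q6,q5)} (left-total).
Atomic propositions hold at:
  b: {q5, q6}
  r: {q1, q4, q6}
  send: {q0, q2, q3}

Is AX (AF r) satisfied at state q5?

Yes

AF r: least fixpoint, start Z0 = {q1, q4, q6}, add states with every successor in Z. Z1 = {q1, q2, q4, q5, q6}; fixed.
Sat(AF r) = {q1, q2, q4, q5, q6}
Sat(AX (AF r)) = {s : every successor in {q1, q2, q4, q5, q6}} = {q1, q2, q5}
q5 ∈ Sat(AX (AF r)) = {q1, q2, q5}, so the formula holds at q5.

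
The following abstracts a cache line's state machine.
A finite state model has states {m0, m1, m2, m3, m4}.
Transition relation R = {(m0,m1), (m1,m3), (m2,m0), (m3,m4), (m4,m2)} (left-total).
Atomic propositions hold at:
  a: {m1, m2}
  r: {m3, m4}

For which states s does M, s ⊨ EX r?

{m1, m3}

Sat(EX r) = {s : some successor in {m3, m4}} = {m1, m3}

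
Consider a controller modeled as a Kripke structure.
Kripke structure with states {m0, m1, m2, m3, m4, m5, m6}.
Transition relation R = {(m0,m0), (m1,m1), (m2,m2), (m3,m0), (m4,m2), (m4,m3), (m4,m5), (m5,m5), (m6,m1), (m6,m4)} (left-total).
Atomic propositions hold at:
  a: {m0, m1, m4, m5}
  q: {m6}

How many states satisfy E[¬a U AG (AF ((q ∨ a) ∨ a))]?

Sat(¬a) = {m2, m3, m6}
Sat(q ∨ a) = {m0, m1, m4, m5, m6}
Sat((q ∨ a) ∨ a) = {m0, m1, m4, m5, m6}
AF ((q ∨ a) ∨ a): least fixpoint, start Z0 = {m0, m1, m4, m5, m6}, add states with every successor in Z. Z1 = {m0, m1, m3, m4, m5, m6}; fixed.
Sat(AF ((q ∨ a) ∨ a)) = {m0, m1, m3, m4, m5, m6}
AG (AF ((q ∨ a) ∨ a)): greatest fixpoint, start Z0 = {m0, m1, m3, m4, m5, m6}, keep only states in Sat with every successor in Z. Z1 = {m0, m1, m3, m5, m6}; Z2 = {m0, m1, m3, m5}; fixed.
Sat(AG (AF ((q ∨ a) ∨ a))) = {m0, m1, m3, m5}
E[¬a U AG (AF ((q ∨ a) ∨ a))]: least fixpoint, start Z0 = Sat(AG (AF ((q ∨ a) ∨ a))) = {m0, m1, m3, m5}, add states in Sat(¬a) with some successor in Z. Z1 = {m0, m1, m3, m5, m6}; fixed.
Sat(E[¬a U AG (AF ((q ∨ a) ∨ a))]) = {m0, m1, m3, m5, m6}
|Sat(E[¬a U AG (AF ((q ∨ a) ∨ a))])| = |{m0, m1, m3, m5, m6}| = 5.

5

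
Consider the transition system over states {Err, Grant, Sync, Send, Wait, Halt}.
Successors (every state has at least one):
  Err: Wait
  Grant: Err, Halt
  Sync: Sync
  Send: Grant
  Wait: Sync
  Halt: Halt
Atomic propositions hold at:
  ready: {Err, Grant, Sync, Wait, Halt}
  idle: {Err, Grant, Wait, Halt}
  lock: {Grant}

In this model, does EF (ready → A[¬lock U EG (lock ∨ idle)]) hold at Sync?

No

Sat(¬lock) = {Err, Sync, Send, Wait, Halt}
Sat(lock ∨ idle) = {Err, Grant, Wait, Halt}
EG (lock ∨ idle): greatest fixpoint, start Z0 = {Err, Grant, Wait, Halt}, keep only states in Sat with some successor in Z. Z1 = {Err, Grant, Halt}; Z2 = {Grant, Halt}; fixed.
Sat(EG (lock ∨ idle)) = {Grant, Halt}
A[¬lock U EG (lock ∨ idle)]: least fixpoint, start Z0 = Sat(EG (lock ∨ idle)) = {Grant, Halt}, add states in Sat(¬lock) with every successor in Z. Z1 = {Grant, Send, Halt}; fixed.
Sat(A[¬lock U EG (lock ∨ idle)]) = {Grant, Send, Halt}
Sat(ready → A[¬lock U EG (lock ∨ idle)]) = {Grant, Send, Halt}
EF (ready → A[¬lock U EG (lock ∨ idle)]): least fixpoint, start Z0 = {Grant, Send, Halt}, add states with some successor in Z. Already a fixed point.
Sat(EF (ready → A[¬lock U EG (lock ∨ idle)])) = {Grant, Send, Halt}
Sync ∉ Sat(EF (ready → A[¬lock U EG (lock ∨ idle)])) = {Grant, Send, Halt}, so the formula does not hold at Sync.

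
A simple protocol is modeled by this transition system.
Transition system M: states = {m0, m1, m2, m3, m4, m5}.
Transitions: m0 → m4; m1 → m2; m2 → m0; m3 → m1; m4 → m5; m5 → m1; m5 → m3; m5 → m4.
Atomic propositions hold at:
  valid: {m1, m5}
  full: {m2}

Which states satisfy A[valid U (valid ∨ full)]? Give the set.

Sat(valid ∨ full) = {m1, m2, m5}
A[valid U (valid ∨ full)]: least fixpoint, start Z0 = Sat((valid ∨ full)) = {m1, m2, m5}, add states in Sat(valid) with every successor in Z. Already a fixed point.
Sat(A[valid U (valid ∨ full)]) = {m1, m2, m5}

{m1, m2, m5}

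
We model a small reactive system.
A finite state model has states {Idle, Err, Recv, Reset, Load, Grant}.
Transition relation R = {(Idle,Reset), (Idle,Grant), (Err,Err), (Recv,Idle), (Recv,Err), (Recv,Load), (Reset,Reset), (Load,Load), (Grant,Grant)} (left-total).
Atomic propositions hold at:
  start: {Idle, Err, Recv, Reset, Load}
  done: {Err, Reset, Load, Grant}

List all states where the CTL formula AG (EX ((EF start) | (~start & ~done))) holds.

{Err, Reset, Load}

EF start: least fixpoint, start Z0 = {Idle, Err, Recv, Reset, Load}, add states with some successor in Z. Already a fixed point.
Sat(EF start) = {Idle, Err, Recv, Reset, Load}
Sat(~start) = {Grant}
Sat(~done) = {Idle, Recv}
Sat(~start & ~done) = ∅
Sat((EF start) | (~start & ~done)) = {Idle, Err, Recv, Reset, Load}
Sat(EX ((EF start) | (~start & ~done))) = {s : some successor in {Idle, Err, Recv, Reset, Load}} = {Idle, Err, Recv, Reset, Load}
AG (EX ((EF start) | (~start & ~done))): greatest fixpoint, start Z0 = {Idle, Err, Recv, Reset, Load}, keep only states in Sat with every successor in Z. Z1 = {Err, Recv, Reset, Load}; Z2 = {Err, Reset, Load}; fixed.
Sat(AG (EX ((EF start) | (~start & ~done)))) = {Err, Reset, Load}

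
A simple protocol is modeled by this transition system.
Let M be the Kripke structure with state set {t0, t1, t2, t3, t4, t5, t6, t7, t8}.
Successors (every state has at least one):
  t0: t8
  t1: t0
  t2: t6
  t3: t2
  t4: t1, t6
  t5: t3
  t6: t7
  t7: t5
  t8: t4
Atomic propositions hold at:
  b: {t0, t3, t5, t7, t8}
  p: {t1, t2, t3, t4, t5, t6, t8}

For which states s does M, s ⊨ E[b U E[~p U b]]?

Sat(~p) = {t0, t7}
E[~p U b]: least fixpoint, start Z0 = Sat(b) = {t0, t3, t5, t7, t8}, add states in Sat(~p) with some successor in Z. Already a fixed point.
Sat(E[~p U b]) = {t0, t3, t5, t7, t8}
E[b U E[~p U b]]: least fixpoint, start Z0 = Sat(E[~p U b]) = {t0, t3, t5, t7, t8}, add states in Sat(b) with some successor in Z. Already a fixed point.
Sat(E[b U E[~p U b]]) = {t0, t3, t5, t7, t8}

{t0, t3, t5, t7, t8}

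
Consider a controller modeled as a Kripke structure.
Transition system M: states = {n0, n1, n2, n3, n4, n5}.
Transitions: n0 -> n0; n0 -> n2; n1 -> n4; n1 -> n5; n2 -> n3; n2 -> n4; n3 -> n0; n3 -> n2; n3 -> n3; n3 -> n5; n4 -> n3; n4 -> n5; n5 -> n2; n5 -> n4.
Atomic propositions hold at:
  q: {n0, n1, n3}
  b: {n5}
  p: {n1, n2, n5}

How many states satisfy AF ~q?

Sat(~q) = {n2, n4, n5}
AF ~q: least fixpoint, start Z0 = {n2, n4, n5}, add states with every successor in Z. Z1 = {n1, n2, n4, n5}; fixed.
Sat(AF ~q) = {n1, n2, n4, n5}
|Sat(AF ~q)| = |{n1, n2, n4, n5}| = 4.

4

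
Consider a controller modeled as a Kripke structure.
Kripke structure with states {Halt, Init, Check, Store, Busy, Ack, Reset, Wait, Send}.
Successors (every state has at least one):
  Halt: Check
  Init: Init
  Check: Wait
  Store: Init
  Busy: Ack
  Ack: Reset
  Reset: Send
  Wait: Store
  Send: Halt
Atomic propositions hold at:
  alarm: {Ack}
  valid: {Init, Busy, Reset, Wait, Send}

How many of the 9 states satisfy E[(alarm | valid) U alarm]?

Sat(alarm | valid) = {Init, Busy, Ack, Reset, Wait, Send}
E[(alarm | valid) U alarm]: least fixpoint, start Z0 = Sat(alarm) = {Ack}, add states in Sat(alarm | valid) with some successor in Z. Z1 = {Busy, Ack}; fixed.
Sat(E[(alarm | valid) U alarm]) = {Busy, Ack}
|Sat(E[(alarm | valid) U alarm])| = |{Busy, Ack}| = 2.

2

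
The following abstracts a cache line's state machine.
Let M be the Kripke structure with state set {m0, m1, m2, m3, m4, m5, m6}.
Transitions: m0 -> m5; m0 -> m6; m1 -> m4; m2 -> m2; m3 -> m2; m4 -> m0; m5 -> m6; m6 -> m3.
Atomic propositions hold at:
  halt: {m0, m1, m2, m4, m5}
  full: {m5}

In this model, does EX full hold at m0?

Sat(EX full) = {s : some successor in {m5}} = {m0}
m0 ∈ Sat(EX full) = {m0}, so the formula holds at m0.

Yes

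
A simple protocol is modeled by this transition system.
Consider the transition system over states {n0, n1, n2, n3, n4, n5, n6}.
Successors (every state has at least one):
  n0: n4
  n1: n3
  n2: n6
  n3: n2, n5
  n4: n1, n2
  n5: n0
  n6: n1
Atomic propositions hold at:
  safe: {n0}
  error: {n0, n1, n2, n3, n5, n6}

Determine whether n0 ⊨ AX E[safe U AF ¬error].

Yes

Sat(¬error) = {n4}
AF ¬error: least fixpoint, start Z0 = {n4}, add states with every successor in Z. Z1 = {n0, n4}; Z2 = {n0, n4, n5}; fixed.
Sat(AF ¬error) = {n0, n4, n5}
E[safe U AF ¬error]: least fixpoint, start Z0 = Sat(AF ¬error) = {n0, n4, n5}, add states in Sat(safe) with some successor in Z. Already a fixed point.
Sat(E[safe U AF ¬error]) = {n0, n4, n5}
Sat(AX E[safe U AF ¬error]) = {s : every successor in {n0, n4, n5}} = {n0, n5}
n0 ∈ Sat(AX E[safe U AF ¬error]) = {n0, n5}, so the formula holds at n0.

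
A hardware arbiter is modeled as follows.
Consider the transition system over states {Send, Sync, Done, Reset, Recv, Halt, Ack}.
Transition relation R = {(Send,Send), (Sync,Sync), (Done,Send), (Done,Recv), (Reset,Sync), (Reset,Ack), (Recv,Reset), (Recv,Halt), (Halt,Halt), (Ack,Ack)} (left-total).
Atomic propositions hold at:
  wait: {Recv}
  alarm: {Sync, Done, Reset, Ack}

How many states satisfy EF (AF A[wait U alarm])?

A[wait U alarm]: least fixpoint, start Z0 = Sat(alarm) = {Sync, Done, Reset, Ack}, add states in Sat(wait) with every successor in Z. Already a fixed point.
Sat(A[wait U alarm]) = {Sync, Done, Reset, Ack}
AF A[wait U alarm]: least fixpoint, start Z0 = {Sync, Done, Reset, Ack}, add states with every successor in Z. Already a fixed point.
Sat(AF A[wait U alarm]) = {Sync, Done, Reset, Ack}
EF (AF A[wait U alarm]): least fixpoint, start Z0 = {Sync, Done, Reset, Ack}, add states with some successor in Z. Z1 = {Sync, Done, Reset, Recv, Ack}; fixed.
Sat(EF (AF A[wait U alarm])) = {Sync, Done, Reset, Recv, Ack}
|Sat(EF (AF A[wait U alarm]))| = |{Sync, Done, Reset, Recv, Ack}| = 5.

5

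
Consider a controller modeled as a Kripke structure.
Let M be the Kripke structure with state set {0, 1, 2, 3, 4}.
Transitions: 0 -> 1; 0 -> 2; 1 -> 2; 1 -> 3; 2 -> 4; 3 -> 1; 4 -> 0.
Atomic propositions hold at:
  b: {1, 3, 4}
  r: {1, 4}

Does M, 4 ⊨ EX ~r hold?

Sat(~r) = {0, 2, 3}
Sat(EX ~r) = {s : some successor in {0, 2, 3}} = {0, 1, 4}
4 ∈ Sat(EX ~r) = {0, 1, 4}, so the formula holds at 4.

Yes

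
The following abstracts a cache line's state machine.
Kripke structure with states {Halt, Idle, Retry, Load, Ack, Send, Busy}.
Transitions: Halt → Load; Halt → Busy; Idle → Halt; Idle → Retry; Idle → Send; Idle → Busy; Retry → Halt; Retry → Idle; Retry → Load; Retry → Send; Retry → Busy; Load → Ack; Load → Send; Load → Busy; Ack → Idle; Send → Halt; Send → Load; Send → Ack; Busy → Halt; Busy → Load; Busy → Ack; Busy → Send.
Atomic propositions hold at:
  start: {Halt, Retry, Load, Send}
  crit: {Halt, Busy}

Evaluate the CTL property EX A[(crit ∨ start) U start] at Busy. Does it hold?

Sat(crit ∨ start) = {Halt, Retry, Load, Send, Busy}
A[(crit ∨ start) U start]: least fixpoint, start Z0 = Sat(start) = {Halt, Retry, Load, Send}, add states in Sat(crit ∨ start) with every successor in Z. Already a fixed point.
Sat(A[(crit ∨ start) U start]) = {Halt, Retry, Load, Send}
Sat(EX A[(crit ∨ start) U start]) = {s : some successor in {Halt, Retry, Load, Send}} = {Halt, Idle, Retry, Load, Send, Busy}
Busy ∈ Sat(EX A[(crit ∨ start) U start]) = {Halt, Idle, Retry, Load, Send, Busy}, so the formula holds at Busy.

Yes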